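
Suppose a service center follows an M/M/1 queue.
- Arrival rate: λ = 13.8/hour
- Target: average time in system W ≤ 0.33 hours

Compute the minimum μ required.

For M/M/1: W = 1/(μ-λ)
Need W ≤ 0.33, so 1/(μ-λ) ≤ 0.33
μ - λ ≥ 1/0.33 = 3.0303
μ ≥ 13.8 + 3.0303 = 16.8303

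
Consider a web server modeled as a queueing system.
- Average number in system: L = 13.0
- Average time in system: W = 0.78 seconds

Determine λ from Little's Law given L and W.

Little's Law: L = λW, so λ = L/W
λ = 13.0/0.78 = 16.6667 requests/second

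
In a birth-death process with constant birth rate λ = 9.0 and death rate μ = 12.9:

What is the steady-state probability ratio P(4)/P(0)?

For constant rates: P(n)/P(0) = (λ/μ)^n
P(4)/P(0) = (9.0/12.9)^4 = 0.69767^4 = 0.2369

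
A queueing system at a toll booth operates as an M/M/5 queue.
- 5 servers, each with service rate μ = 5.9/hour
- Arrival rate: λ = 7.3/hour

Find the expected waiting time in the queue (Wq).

Traffic intensity: ρ = λ/(cμ) = 7.3/(5×5.9) = 0.2475
Since ρ = 0.2475 < 1, system is stable.
Offered load a = λ/μ = cρ = 7.3/5.9 = 1.2373
P₀ = [ Σₙ₌₀^4 aⁿ/n! + a^5/(5!(1-ρ)) ]⁻¹
Σ = a^0/0! + a^1/1! + a^2/2! + a^3/3! + a^4/4! = 1.0000 + 1.2373 + 0.76544 + 0.31569 + 0.097650 = 3.4161
a^5/(5!(1-ρ)) = 2.8997/(120 × 0.7525) = 0.03211
P₀ = 1/(3.4161 + 0.03211) = 0.2900
Lq = P₀·a^5·ρ / (5!(1-ρ)²) = 0.29001 × 2.8997 × 0.24746 / (120 × 0.56632) = 0.003062
Wq = Lq/λ = 0.003062/7.3 = 0.0004195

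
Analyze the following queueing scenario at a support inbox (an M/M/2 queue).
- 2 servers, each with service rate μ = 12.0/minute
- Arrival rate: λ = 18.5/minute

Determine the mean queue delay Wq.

Traffic intensity: ρ = λ/(cμ) = 18.5/(2×12.0) = 0.7708
Since ρ = 0.7708 < 1, system is stable.
Offered load a = λ/μ = cρ = 18.5/12.0 = 1.5417
P₀ = [ Σₙ₌₀^1 aⁿ/n! + a^2/(2!(1-ρ)) ]⁻¹
Σ = a^0/0! + a^1/1! = 1.0000 + 1.5417 = 2.5417
a^2/(2!(1-ρ)) = 2.37674/(2 × 0.229167) = 5.1856
P₀ = 1/(2.5417 + 5.1856) = 0.1294
Lq = P₀·a^2·ρ / (2!(1-ρ)²) = 0.129412 × 2.37674 × 0.770833 / (2 × 0.0525174) = 2.2573
Wq = Lq/λ = 2.2573/18.5 = 0.1220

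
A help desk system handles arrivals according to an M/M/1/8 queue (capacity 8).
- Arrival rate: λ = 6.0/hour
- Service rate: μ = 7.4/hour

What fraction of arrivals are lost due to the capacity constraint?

ρ = λ/μ = 6.0/7.4 = 0.81081
P₀ = (1-ρ)/(1-ρ^(K+1)) = (1-0.81081)/(1-0.81081^9) = 0.1892/0.8485 = 0.2230
P_K = P₀×ρ^K = 0.22296 × 0.81081^8 = 0.22296 × 0.18679 = 0.04165
Blocking probability = 4.16%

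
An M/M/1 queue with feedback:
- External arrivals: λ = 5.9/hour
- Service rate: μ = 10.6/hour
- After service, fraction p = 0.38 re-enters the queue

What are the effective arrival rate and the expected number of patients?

Effective arrival rate: λ_eff = λ/(1-p) = 5.9/(1-0.38) = 5.9/0.62 = 9.51613
ρ = λ_eff/μ = 9.51613/10.6 = 0.897748
L = ρ/(1-ρ) = 0.897748/(1-0.897748) = 8.7798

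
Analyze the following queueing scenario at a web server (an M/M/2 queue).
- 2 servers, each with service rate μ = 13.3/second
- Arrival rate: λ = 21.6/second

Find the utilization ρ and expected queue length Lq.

Traffic intensity: ρ = λ/(cμ) = 21.6/(2×13.3) = 0.8120
Since ρ = 0.8120 < 1, system is stable.
Offered load a = λ/μ = cρ = 21.6/13.3 = 1.6241
P₀ = [ Σₙ₌₀^1 aⁿ/n! + a^2/(2!(1-ρ)) ]⁻¹
Σ = a^0/0! + a^1/1! = 1.0000 + 1.6241 = 2.6241
a^2/(2!(1-ρ)) = 2.63757/(2 × 0.187970) = 7.0159
P₀ = 1/(2.6241 + 7.0159) = 0.1037
Lq = P₀·a^2·ρ / (2!(1-ρ)²) = 0.103734 × 2.63757 × 0.812030 / (2 × 0.0353327) = 3.1441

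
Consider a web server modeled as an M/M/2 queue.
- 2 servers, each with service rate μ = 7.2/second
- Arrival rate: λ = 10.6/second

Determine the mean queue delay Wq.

Traffic intensity: ρ = λ/(cμ) = 10.6/(2×7.2) = 0.7361
Since ρ = 0.7361 < 1, system is stable.
Offered load a = λ/μ = cρ = 10.6/7.2 = 1.4722
P₀ = [ Σₙ₌₀^1 aⁿ/n! + a^2/(2!(1-ρ)) ]⁻¹
Σ = a^0/0! + a^1/1! = 1.0000 + 1.4722 = 2.4722
a^2/(2!(1-ρ)) = 2.16744/(2 × 0.263889) = 4.1067
P₀ = 1/(2.4722 + 4.1067) = 0.1520
Lq = P₀·a^2·ρ / (2!(1-ρ)²) = 0.152000 × 2.16744 × 0.736111 / (2 × 0.0696373) = 1.7413
Wq = Lq/λ = 1.7413/10.6 = 0.1643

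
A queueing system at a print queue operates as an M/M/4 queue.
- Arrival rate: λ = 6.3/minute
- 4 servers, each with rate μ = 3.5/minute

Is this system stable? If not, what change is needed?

Stability requires ρ = λ/(cμ) < 1
ρ = 6.3/(4 × 3.5) = 6.3/14.00 = 0.4500
Since 0.4500 < 1, the system is STABLE.
The servers are busy 45.00% of the time.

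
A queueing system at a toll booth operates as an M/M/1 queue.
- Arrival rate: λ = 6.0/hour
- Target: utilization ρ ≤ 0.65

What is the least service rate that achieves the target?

ρ = λ/μ, so μ = λ/ρ
μ ≥ 6.0/0.65 = 9.2308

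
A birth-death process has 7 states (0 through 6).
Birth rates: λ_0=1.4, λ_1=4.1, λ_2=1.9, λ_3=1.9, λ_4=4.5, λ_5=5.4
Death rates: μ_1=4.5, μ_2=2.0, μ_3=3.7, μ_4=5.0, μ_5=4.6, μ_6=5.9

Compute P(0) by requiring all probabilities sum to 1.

Ratios P(n)/P(0) = (λ₀···λₙ₋₁)/(μ₁···μₙ):
P(1)/P(0) = (1.4)/(4.5) = 0.31111
P(2)/P(0) = (1.4×4.1)/(4.5×2.0) = 0.63778
P(3)/P(0) = (1.4×4.1×1.9)/(4.5×2.0×3.7) = 0.32751
P(4)/P(0) = (1.4×4.1×1.9×1.9)/(4.5×2.0×3.7×5.0) = 0.12445
P(5)/P(0) = (1.4×4.1×1.9×1.9×4.5)/(4.5×2.0×3.7×5.0×4.6) = 0.12175
P(6)/P(0) = (1.4×4.1×1.9×1.9×4.5×5.4)/(4.5×2.0×3.7×5.0×4.6×5.9) = 0.11143

Normalization: ∑ P(n) = 1
P(0) × (1.0000 + 0.31111 + 0.63778 + 0.32751 + 0.12445 + 0.12175 + 0.11143) = 1
P(0) × 2.63403 = 1
P(0) = 1/2.63403 = 0.3796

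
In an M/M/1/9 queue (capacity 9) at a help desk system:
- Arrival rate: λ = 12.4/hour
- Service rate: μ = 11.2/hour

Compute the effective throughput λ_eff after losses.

ρ = λ/μ = 12.4/11.2 = 1.10714
P₀ = (1-ρ)/(1-ρ^(K+1)) = (1-1.10714)/(1-1.10714^10) = -0.10714/-1.7671 = 0.06063
P_K = P₀×ρ^K = 0.06063 × 1.10714^9 = 0.06063 × 2.4993 = 0.1515
λ_eff = λ(1-P_K) = 12.4 × (1 - 0.151536) = 12.4 × 0.848464 = 10.5210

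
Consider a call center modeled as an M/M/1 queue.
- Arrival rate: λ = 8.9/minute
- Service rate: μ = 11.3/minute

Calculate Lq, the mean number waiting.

ρ = λ/μ = 8.9/11.3 = 0.7876
For M/M/1: Lq = λ²/(μ(μ-λ))
Lq = 79.21/(11.3 × 2.40)
Lq = 2.9207 calls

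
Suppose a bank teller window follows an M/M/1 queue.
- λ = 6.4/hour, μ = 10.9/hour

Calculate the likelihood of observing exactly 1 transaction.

ρ = λ/μ = 6.4/10.9 = 0.5872
P(n) = (1-ρ)ρⁿ
P(1) = (1-0.5872) × 0.5872^1
P(1) = 0.4128 × 0.5872
P(1) = 0.2424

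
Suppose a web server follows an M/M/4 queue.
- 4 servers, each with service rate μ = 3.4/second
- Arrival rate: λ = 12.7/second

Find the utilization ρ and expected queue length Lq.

Traffic intensity: ρ = λ/(cμ) = 12.7/(4×3.4) = 0.9338
Since ρ = 0.9338 < 1, system is stable.
Offered load a = λ/μ = cρ = 12.7/3.4 = 3.7353
P₀ = [ Σₙ₌₀^3 aⁿ/n! + a^4/(4!(1-ρ)) ]⁻¹
Σ = a^0/0! + a^1/1! + a^2/2! + a^3/3! = 1.0000 + 3.7353 + 6.9762 + 8.6861 = 20.3976
a^4/(4!(1-ρ)) = 194.6701/(24 × 0.06617647) = 122.5701
P₀ = 1/(20.3976 + 122.5701) = 0.006995
Lq = P₀·a^4·ρ / (4!(1-ρ)²) = 0.00699459 × 194.6701 × 0.933824 / (24 × 0.00437933) = 12.0978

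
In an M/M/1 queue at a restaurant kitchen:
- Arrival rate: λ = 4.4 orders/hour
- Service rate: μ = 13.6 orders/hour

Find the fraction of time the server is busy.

Server utilization: ρ = λ/μ
ρ = 4.4/13.6 = 0.3235
The server is busy 32.35% of the time.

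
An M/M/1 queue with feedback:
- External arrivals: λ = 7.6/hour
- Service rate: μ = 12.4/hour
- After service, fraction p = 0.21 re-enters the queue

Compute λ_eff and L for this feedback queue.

Effective arrival rate: λ_eff = λ/(1-p) = 7.6/(1-0.21) = 7.6/0.79 = 9.62025
ρ = λ_eff/μ = 9.62025/12.4 = 0.775827
L = ρ/(1-ρ) = 0.775827/(1-0.775827) = 3.4608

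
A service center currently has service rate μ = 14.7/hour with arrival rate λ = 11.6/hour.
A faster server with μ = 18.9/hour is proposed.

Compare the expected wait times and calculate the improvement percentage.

System 1: ρ₁ = 11.6/14.7 = 0.7891, W₁ = 1/(14.7-11.6) = 0.3226
System 2: ρ₂ = 11.6/18.9 = 0.6138, W₂ = 1/(18.9-11.6) = 0.1370
Improvement: (W₁-W₂)/W₁ = (0.3226-0.1370)/0.3226 = 57.53%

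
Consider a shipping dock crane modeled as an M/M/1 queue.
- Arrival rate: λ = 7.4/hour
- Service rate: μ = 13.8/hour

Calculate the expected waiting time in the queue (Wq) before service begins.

First, compute utilization: ρ = λ/μ = 7.4/13.8 = 0.5362
For M/M/1: Wq = λ/(μ(μ-λ))
Wq = 7.4/(13.8 × (13.8-7.4))
Wq = 7.4/(13.8 × 6.40)
Wq = 0.08379 hours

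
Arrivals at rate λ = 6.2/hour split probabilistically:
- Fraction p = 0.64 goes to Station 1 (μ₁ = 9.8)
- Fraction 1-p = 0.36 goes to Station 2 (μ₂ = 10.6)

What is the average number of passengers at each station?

Effective rates: λ₁ = 6.2×0.64 = 3.968, λ₂ = 6.2×0.36 = 2.232
Station 1: ρ₁ = 3.968/9.8 = 0.4049, L₁ = ρ₁/(1-ρ₁) = 0.4049/(1-0.4049) = 0.6804
Station 2: ρ₂ = 2.232/10.6 = 0.21057, L₂ = ρ₂/(1-ρ₂) = 0.21057/(1-0.21057) = 0.2667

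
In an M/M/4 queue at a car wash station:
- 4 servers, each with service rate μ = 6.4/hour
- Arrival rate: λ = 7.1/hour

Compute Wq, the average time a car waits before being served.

Traffic intensity: ρ = λ/(cμ) = 7.1/(4×6.4) = 0.2773
Since ρ = 0.2773 < 1, system is stable.
Offered load a = λ/μ = cρ = 7.1/6.4 = 1.1094
P₀ = [ Σₙ₌₀^3 aⁿ/n! + a^4/(4!(1-ρ)) ]⁻¹
Σ = a^0/0! + a^1/1! + a^2/2! + a^3/3! = 1.0000 + 1.1094 + 0.61536 + 0.22755 = 2.9523
a^4/(4!(1-ρ)) = 1.5147/(24 × 0.7227) = 0.08733
P₀ = 1/(2.9523 + 0.08733) = 0.3290
Lq = P₀·a^4·ρ / (4!(1-ρ)²) = 0.3290 × 1.5147 × 0.2773 / (24 × 0.5222) = 0.01103
Wq = Lq/λ = 0.011027/7.1 = 0.001553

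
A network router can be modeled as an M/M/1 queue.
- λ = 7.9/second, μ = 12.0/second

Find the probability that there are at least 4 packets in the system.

ρ = λ/μ = 7.9/12.0 = 0.6583
P(N ≥ n) = ρⁿ
P(N ≥ 4) = 0.6583^4
P(N ≥ 4) = 0.1878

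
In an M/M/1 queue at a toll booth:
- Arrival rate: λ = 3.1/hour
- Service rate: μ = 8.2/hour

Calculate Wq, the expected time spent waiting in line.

First, compute utilization: ρ = λ/μ = 3.1/8.2 = 0.3780
For M/M/1: Wq = λ/(μ(μ-λ))
Wq = 3.1/(8.2 × (8.2-3.1))
Wq = 3.1/(8.2 × 5.10)
Wq = 0.07413 hours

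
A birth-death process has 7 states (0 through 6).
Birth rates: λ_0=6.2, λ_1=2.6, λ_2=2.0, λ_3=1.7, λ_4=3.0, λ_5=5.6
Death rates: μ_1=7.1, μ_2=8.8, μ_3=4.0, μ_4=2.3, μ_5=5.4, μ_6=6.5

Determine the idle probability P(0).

Ratios P(n)/P(0) = (λ₀···λₙ₋₁)/(μ₁···μₙ):
P(1)/P(0) = (6.2)/(7.1) = 0.8732
P(2)/P(0) = (6.2×2.6)/(7.1×8.8) = 0.2580
P(3)/P(0) = (6.2×2.6×2.0)/(7.1×8.8×4.0) = 0.1290
P(4)/P(0) = (6.2×2.6×2.0×1.7)/(7.1×8.8×4.0×2.3) = 0.09535
P(5)/P(0) = (6.2×2.6×2.0×1.7×3.0)/(7.1×8.8×4.0×2.3×5.4) = 0.05297
P(6)/P(0) = (6.2×2.6×2.0×1.7×3.0×5.6)/(7.1×8.8×4.0×2.3×5.4×6.5) = 0.04564

Normalization: ∑ P(n) = 1
P(0) × (1.0000 + 0.8732 + 0.2580 + 0.1290 + 0.09535 + 0.05297 + 0.04564) = 1
P(0) × 2.4542 = 1
P(0) = 1/2.4542 = 0.4075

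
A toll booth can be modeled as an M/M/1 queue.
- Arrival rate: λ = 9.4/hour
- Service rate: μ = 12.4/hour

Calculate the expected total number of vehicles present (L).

ρ = λ/μ = 9.4/12.4 = 0.7581
For M/M/1: L = λ/(μ-λ)
L = 9.4/(12.4-9.4) = 9.4/3.00
L = 3.1333 vehicles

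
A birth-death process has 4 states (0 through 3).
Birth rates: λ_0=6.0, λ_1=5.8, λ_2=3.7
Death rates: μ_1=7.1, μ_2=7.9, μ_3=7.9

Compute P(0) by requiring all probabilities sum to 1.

Ratios P(n)/P(0) = (λ₀···λₙ₋₁)/(μ₁···μₙ):
P(1)/P(0) = (6.0)/(7.1) = 0.8451
P(2)/P(0) = (6.0×5.8)/(7.1×7.9) = 0.6204
P(3)/P(0) = (6.0×5.8×3.7)/(7.1×7.9×7.9) = 0.2906

Normalization: ∑ P(n) = 1
P(0) × (1.0000 + 0.8451 + 0.6204 + 0.2906) = 1
P(0) × 2.7561 = 1
P(0) = 1/2.7561 = 0.3628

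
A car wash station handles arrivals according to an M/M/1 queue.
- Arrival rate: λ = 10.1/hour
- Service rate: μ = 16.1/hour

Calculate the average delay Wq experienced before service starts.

First, compute utilization: ρ = λ/μ = 10.1/16.1 = 0.6273
For M/M/1: Wq = λ/(μ(μ-λ))
Wq = 10.1/(16.1 × (16.1-10.1))
Wq = 10.1/(16.1 × 6.00)
Wq = 0.1046 hours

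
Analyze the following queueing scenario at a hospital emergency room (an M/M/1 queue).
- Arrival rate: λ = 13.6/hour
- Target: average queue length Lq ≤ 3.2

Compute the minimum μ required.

For M/M/1: Lq = λ²/(μ(μ-λ))
Need Lq ≤ 3.2, i.e. μ(μ-λ) ≥ λ²/3.2
μ² - 13.6μ - 184.96/3.2 ≥ 0  →  μ² - 13.6μ - 57.8000 ≥ 0
Quadratic formula (positive root): μ = [λ + √(λ² + 4×57.8000)]/2
Discriminant: 184.96 + 4×57.8000 = 416.1600, √416.1600 = 20.4000
μ ≥ (13.6 + 20.4000)/2 = 17.0000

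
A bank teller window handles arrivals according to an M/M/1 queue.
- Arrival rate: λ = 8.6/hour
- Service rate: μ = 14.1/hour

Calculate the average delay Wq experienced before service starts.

First, compute utilization: ρ = λ/μ = 8.6/14.1 = 0.6099
For M/M/1: Wq = λ/(μ(μ-λ))
Wq = 8.6/(14.1 × (14.1-8.6))
Wq = 8.6/(14.1 × 5.50)
Wq = 0.1109 hours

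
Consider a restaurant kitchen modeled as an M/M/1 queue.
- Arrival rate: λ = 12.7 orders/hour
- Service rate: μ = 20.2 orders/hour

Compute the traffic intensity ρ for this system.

Server utilization: ρ = λ/μ
ρ = 12.7/20.2 = 0.6287
The server is busy 62.87% of the time.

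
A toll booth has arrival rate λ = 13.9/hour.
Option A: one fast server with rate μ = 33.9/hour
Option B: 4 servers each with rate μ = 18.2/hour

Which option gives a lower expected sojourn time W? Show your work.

Option A: single server μ = 33.9 (M/M/1)
  ρ_A = 13.9/33.9 = 0.4100
  W_A = 1/(μ-λ) = 1/(33.9-13.9) = 1/20.00 = 0.05000

Option B: 4 servers μ = 18.2 (M/M/4)
  ρ_B = λ/(cμ) = 13.9/(4×18.2) = 0.1909
  Offered load a = λ/μ = cρ = 13.9/18.2 = 0.7637
  P₀ = [ Σₙ₌₀^3 aⁿ/n! + a^4/(4!(1-ρ)) ]⁻¹
  Σ = a^0/0! + a^1/1! + a^2/2! + a^3/3! = 1.0000 + 0.7637 + 0.2916 + 0.07425 = 2.1296
  a^4/(4!(1-ρ)) = 0.3402/(24 × 0.8091) = 0.01752
  P₀ = 1/(2.1296 + 0.01752) = 0.4657
  Lq = P₀·a^4·ρ / (4!(1-ρ)²) = 0.46573 × 0.34023 × 0.19093 / (24 × 0.65459) = 0.001926
  Wq_B = Lq/λ = 0.0019258/13.9 = 0.00013855
  W_B = Wq_B + 1/μ = 0.00013855 + 0.054945 = 0.05508

Since W_A = 0.05000 < W_B = 0.05508, Option A (single fast server) has the shorter time in system.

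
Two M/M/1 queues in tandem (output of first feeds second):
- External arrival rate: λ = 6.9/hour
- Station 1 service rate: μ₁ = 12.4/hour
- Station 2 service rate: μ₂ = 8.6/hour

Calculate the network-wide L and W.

By Jackson's theorem, each station behaves as independent M/M/1.
Station 1: ρ₁ = 6.9/12.4 = 0.5565, L₁ = ρ₁/(1-ρ₁) = λ/(μ₁-λ) = 6.9/5.50 = 1.25455
Station 2: ρ₂ = 6.9/8.6 = 0.8023, L₂ = ρ₂/(1-ρ₂) = λ/(μ₂-λ) = 6.9/1.70 = 4.05882
Total: L = L₁ + L₂ = 1.25455 + 4.05882 = 5.3134
W = L/λ = 5.3134/6.9 = 0.7701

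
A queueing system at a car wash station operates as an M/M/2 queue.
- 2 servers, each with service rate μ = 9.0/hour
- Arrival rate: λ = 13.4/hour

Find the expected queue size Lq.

Traffic intensity: ρ = λ/(cμ) = 13.4/(2×9.0) = 0.7444
Since ρ = 0.7444 < 1, system is stable.
Offered load a = λ/μ = cρ = 13.4/9.0 = 1.4889
P₀ = [ Σₙ₌₀^1 aⁿ/n! + a^2/(2!(1-ρ)) ]⁻¹
Σ = a^0/0! + a^1/1! = 1.0000 + 1.4889 = 2.4889
a^2/(2!(1-ρ)) = 2.21679/(2 × 0.255556) = 4.3372
P₀ = 1/(2.4889 + 4.3372) = 0.1465
Lq = P₀·a^2·ρ / (2!(1-ρ)²) = 0.14650 × 2.2168 × 0.74444 / (2 × 0.065309) = 1.8509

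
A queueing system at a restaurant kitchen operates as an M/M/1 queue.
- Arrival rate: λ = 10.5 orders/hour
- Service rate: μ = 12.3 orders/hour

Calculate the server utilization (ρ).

Server utilization: ρ = λ/μ
ρ = 10.5/12.3 = 0.8537
The server is busy 85.37% of the time.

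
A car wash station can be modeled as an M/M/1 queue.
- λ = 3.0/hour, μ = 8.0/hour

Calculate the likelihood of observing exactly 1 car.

ρ = λ/μ = 3.0/8.0 = 0.3750
P(n) = (1-ρ)ρⁿ
P(1) = (1-0.3750) × 0.3750^1
P(1) = 0.6250 × 0.3750
P(1) = 0.2344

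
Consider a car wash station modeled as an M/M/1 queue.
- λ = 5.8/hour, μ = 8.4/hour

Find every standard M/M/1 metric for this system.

Step 1: ρ = λ/μ = 5.8/8.4 = 0.6905
Step 2: L = λ/(μ-λ) = 5.8/2.60 = 2.2308
Step 3: Lq = λ²/(μ(μ-λ)) = 33.64/(8.4×2.60) = 1.5403
Step 4: W = 1/(μ-λ) = 1/2.60 = 0.38462
Step 5: Wq = λ/(μ(μ-λ)) = 5.8/(8.4×2.60) = 0.2656
Step 6: P(0) = 1-ρ = 0.3095
Verify: L = λW = 5.8×0.38462 = 2.2308 ✔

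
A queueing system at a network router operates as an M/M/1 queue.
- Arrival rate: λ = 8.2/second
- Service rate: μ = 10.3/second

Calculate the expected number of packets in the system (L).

ρ = λ/μ = 8.2/10.3 = 0.7961
For M/M/1: L = λ/(μ-λ)
L = 8.2/(10.3-8.2) = 8.2/2.10
L = 3.9048 packets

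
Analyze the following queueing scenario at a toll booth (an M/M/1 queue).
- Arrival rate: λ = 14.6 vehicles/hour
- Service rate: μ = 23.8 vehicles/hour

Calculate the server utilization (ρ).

Server utilization: ρ = λ/μ
ρ = 14.6/23.8 = 0.6134
The server is busy 61.34% of the time.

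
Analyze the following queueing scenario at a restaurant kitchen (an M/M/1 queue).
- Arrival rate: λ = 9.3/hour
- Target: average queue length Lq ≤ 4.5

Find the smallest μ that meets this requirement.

For M/M/1: Lq = λ²/(μ(μ-λ))
Need Lq ≤ 4.5, i.e. μ(μ-λ) ≥ λ²/4.5
μ² - 9.3μ - 86.49/4.5 ≥ 0  →  μ² - 9.3μ - 19.2200 ≥ 0
Quadratic formula (positive root): μ = [λ + √(λ² + 4×19.2200)]/2
Discriminant: 86.49 + 4×19.2200 = 163.3700, √163.3700 = 12.7816
μ ≥ (9.3 + 12.7816)/2 = 11.0408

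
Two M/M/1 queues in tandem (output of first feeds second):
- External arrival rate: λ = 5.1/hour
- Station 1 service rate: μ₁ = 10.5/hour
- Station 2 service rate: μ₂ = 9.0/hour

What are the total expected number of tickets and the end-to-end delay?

By Jackson's theorem, each station behaves as independent M/M/1.
Station 1: ρ₁ = 5.1/10.5 = 0.4857, L₁ = ρ₁/(1-ρ₁) = λ/(μ₁-λ) = 5.1/5.40 = 0.9444
Station 2: ρ₂ = 5.1/9.0 = 0.5667, L₂ = ρ₂/(1-ρ₂) = λ/(μ₂-λ) = 5.1/3.90 = 1.3077
Total: L = L₁ + L₂ = 0.9444 + 1.3077 = 2.2521
W = L/λ = 2.2521/5.1 = 0.4416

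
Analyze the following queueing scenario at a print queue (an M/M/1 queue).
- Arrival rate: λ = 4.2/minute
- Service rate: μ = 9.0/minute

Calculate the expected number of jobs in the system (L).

ρ = λ/μ = 4.2/9.0 = 0.4667
For M/M/1: L = λ/(μ-λ)
L = 4.2/(9.0-4.2) = 4.2/4.80
L = 0.8750 jobs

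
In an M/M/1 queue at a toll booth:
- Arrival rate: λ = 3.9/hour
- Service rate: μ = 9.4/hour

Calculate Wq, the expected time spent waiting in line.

First, compute utilization: ρ = λ/μ = 3.9/9.4 = 0.4149
For M/M/1: Wq = λ/(μ(μ-λ))
Wq = 3.9/(9.4 × (9.4-3.9))
Wq = 3.9/(9.4 × 5.50)
Wq = 0.07544 hours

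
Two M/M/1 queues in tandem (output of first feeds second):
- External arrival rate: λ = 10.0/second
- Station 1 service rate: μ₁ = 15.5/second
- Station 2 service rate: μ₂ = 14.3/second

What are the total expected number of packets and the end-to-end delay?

By Jackson's theorem, each station behaves as independent M/M/1.
Station 1: ρ₁ = 10.0/15.5 = 0.6452, L₁ = ρ₁/(1-ρ₁) = λ/(μ₁-λ) = 10.0/5.50 = 1.8182
Station 2: ρ₂ = 10.0/14.3 = 0.6993, L₂ = ρ₂/(1-ρ₂) = λ/(μ₂-λ) = 10.0/4.30 = 2.3256
Total: L = L₁ + L₂ = 1.8182 + 2.3256 = 4.1438
W = L/λ = 4.1438/10.0 = 0.4144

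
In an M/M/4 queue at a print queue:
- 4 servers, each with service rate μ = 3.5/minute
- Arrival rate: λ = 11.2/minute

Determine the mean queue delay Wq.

Traffic intensity: ρ = λ/(cμ) = 11.2/(4×3.5) = 0.8000
Since ρ = 0.8000 < 1, system is stable.
Offered load a = λ/μ = cρ = 11.2/3.5 = 3.2000
P₀ = [ Σₙ₌₀^3 aⁿ/n! + a^4/(4!(1-ρ)) ]⁻¹
Σ = a^0/0! + a^1/1! + a^2/2! + a^3/3! = 1.0000 + 3.2000 + 5.1200 + 5.4613 = 14.7813
a^4/(4!(1-ρ)) = 104.8576/(24 × 0.2000) = 21.8453
P₀ = 1/(14.7813 + 21.8453) = 0.02730
Lq = P₀·a^4·ρ / (4!(1-ρ)²) = 0.0273025 × 104.8576 × 0.800000 / (24 × 0.0400000) = 2.3857
Wq = Lq/λ = 2.3857/11.2 = 0.2130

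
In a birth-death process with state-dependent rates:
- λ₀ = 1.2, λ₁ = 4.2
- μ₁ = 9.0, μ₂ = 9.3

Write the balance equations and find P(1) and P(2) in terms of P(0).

Balance equations:
State 0: λ₀P₀ = μ₁P₁ → P₁ = (λ₀/μ₁)P₀ = (1.2/9.0)P₀ = 0.1333P₀
State 1: P₂ = (λ₀λ₁)/(μ₁μ₂)P₀ = (1.2×4.2)/(9.0×9.3)P₀ = 0.06022P₀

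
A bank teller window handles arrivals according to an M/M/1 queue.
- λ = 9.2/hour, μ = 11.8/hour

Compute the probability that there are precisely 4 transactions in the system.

ρ = λ/μ = 9.2/11.8 = 0.7797
P(n) = (1-ρ)ρⁿ
P(4) = (1-0.7797) × 0.7797^4
P(4) = 0.2203 × 0.3696
P(4) = 0.08142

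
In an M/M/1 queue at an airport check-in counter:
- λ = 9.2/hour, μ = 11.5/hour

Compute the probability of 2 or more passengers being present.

ρ = λ/μ = 9.2/11.5 = 0.8000
P(N ≥ n) = ρⁿ
P(N ≥ 2) = 0.8000^2
P(N ≥ 2) = 0.6400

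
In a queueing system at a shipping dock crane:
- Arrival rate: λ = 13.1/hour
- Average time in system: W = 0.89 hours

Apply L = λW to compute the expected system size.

Little's Law: L = λW
L = 13.1 × 0.89 = 11.6590 containers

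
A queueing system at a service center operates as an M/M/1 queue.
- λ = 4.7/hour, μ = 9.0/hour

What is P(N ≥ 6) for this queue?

ρ = λ/μ = 4.7/9.0 = 0.5222
P(N ≥ n) = ρⁿ
P(N ≥ 6) = 0.5222^6
P(N ≥ 6) = 0.02028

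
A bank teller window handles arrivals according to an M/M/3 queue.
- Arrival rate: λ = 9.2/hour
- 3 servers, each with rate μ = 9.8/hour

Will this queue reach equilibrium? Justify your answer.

Stability requires ρ = λ/(cμ) < 1
ρ = 9.2/(3 × 9.8) = 9.2/29.40 = 0.3129
Since 0.3129 < 1, the system is STABLE.
The servers are busy 31.29% of the time.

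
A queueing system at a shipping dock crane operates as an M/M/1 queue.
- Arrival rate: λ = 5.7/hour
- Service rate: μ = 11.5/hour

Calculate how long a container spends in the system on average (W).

First, compute utilization: ρ = λ/μ = 5.7/11.5 = 0.4957
For M/M/1: W = 1/(μ-λ)
W = 1/(11.5-5.7) = 1/5.80
W = 0.1724 hours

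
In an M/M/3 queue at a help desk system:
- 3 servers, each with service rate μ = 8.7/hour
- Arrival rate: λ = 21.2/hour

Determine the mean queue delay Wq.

Traffic intensity: ρ = λ/(cμ) = 21.2/(3×8.7) = 0.8123
Since ρ = 0.8123 < 1, system is stable.
Offered load a = λ/μ = cρ = 21.2/8.7 = 2.4368
P₀ = [ Σₙ₌₀^2 aⁿ/n! + a^3/(3!(1-ρ)) ]⁻¹
Σ = a^0/0! + a^1/1! + a^2/2! = 1.00000 + 2.43678 + 2.96895 = 6.4057
a^3/(3!(1-ρ)) = 14.4694/(6 × 0.187739) = 12.8453
P₀ = 1/(6.4057 + 12.8453) = 0.05195
Lq = P₀·a^3·ρ / (3!(1-ρ)²) = 0.051945 × 14.4694 × 0.81226 / (6 × 0.035246) = 2.8869
Wq = Lq/λ = 2.8869/21.2 = 0.1362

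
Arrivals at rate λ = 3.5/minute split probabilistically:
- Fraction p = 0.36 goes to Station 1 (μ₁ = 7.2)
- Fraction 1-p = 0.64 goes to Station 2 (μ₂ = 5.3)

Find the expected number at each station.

Effective rates: λ₁ = 3.5×0.36 = 1.26, λ₂ = 3.5×0.64 = 2.24
Station 1: ρ₁ = 1.26/7.2 = 0.1750, L₁ = ρ₁/(1-ρ₁) = 0.1750/(1-0.1750) = 0.2121
Station 2: ρ₂ = 2.24/5.3 = 0.42264, L₂ = ρ₂/(1-ρ₂) = 0.42264/(1-0.42264) = 0.7320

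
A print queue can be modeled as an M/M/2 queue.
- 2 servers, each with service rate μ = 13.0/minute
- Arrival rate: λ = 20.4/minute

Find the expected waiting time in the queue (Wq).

Traffic intensity: ρ = λ/(cμ) = 20.4/(2×13.0) = 0.7846
Since ρ = 0.7846 < 1, system is stable.
Offered load a = λ/μ = cρ = 20.4/13.0 = 1.5692
P₀ = [ Σₙ₌₀^1 aⁿ/n! + a^2/(2!(1-ρ)) ]⁻¹
Σ = a^0/0! + a^1/1! = 1.0000 + 1.5692 = 2.5692
a^2/(2!(1-ρ)) = 2.46249/(2 × 0.215385) = 5.7165
P₀ = 1/(2.5692 + 5.7165) = 0.1207
Lq = P₀·a^2·ρ / (2!(1-ρ)²) = 0.12069 × 2.4625 × 0.78462 / (2 × 0.046391) = 2.5133
Wq = Lq/λ = 2.5133/20.4 = 0.1232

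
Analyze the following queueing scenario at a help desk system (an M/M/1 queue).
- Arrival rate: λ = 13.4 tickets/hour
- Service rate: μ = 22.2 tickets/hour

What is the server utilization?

Server utilization: ρ = λ/μ
ρ = 13.4/22.2 = 0.6036
The server is busy 60.36% of the time.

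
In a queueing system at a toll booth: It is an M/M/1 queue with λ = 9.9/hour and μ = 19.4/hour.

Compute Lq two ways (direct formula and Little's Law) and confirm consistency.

Method 1 (direct): Lq = λ²/(μ(μ-λ)) = 98.01/(19.4 × 9.50) = 0.5318

Method 2 (Little's Law):
W = 1/(μ-λ) = 1/9.50 = 0.105263
Wq = W - 1/μ = 0.105263 - 0.0515464 = 0.05372
Lq = λWq = 9.9 × 0.05372 = 0.5318 ✔ (matches Method 1)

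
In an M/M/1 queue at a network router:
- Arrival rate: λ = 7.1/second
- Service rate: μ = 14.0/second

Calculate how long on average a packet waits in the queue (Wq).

First, compute utilization: ρ = λ/μ = 7.1/14.0 = 0.5071
For M/M/1: Wq = λ/(μ(μ-λ))
Wq = 7.1/(14.0 × (14.0-7.1))
Wq = 7.1/(14.0 × 6.90)
Wq = 0.07350 seconds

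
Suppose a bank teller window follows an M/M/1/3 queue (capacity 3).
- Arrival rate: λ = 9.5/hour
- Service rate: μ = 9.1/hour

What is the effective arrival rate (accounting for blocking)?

ρ = λ/μ = 9.5/9.1 = 1.04396
P₀ = (1-ρ)/(1-ρ^(K+1)) = (1-1.04396)/(1-1.04396^4) = -0.04396/-0.1878 = 0.2341
P_K = P₀×ρ^K = 0.2341 × 1.04396^3 = 0.2341 × 1.1378 = 0.2664
λ_eff = λ(1-P_K) = 9.5 × (1 - 0.26636) = 9.5 × 0.73364 = 6.9696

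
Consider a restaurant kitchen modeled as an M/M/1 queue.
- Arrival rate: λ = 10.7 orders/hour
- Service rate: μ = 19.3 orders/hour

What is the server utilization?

Server utilization: ρ = λ/μ
ρ = 10.7/19.3 = 0.5544
The server is busy 55.44% of the time.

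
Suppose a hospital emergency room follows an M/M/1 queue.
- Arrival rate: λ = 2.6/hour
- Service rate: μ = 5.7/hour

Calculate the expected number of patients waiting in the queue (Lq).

ρ = λ/μ = 2.6/5.7 = 0.4561
For M/M/1: Lq = λ²/(μ(μ-λ))
Lq = 6.76/(5.7 × 3.10)
Lq = 0.3826 patients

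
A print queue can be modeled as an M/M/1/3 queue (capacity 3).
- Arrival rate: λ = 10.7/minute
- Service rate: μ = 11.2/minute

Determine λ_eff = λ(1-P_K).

ρ = λ/μ = 10.7/11.2 = 0.95536
P₀ = (1-ρ)/(1-ρ^(K+1)) = (1-0.95536)/(1-0.95536^4) = 0.044640/0.16696 = 0.2674
P_K = P₀×ρ^K = 0.26738 × 0.95536^3 = 0.26738 × 0.87197 = 0.2331
λ_eff = λ(1-P_K) = 10.7 × (1 - 0.23314) = 10.7 × 0.76686 = 8.2054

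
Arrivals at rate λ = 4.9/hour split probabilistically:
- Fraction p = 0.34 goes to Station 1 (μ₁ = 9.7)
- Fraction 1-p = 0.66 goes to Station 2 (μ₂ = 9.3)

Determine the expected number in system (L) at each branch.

Effective rates: λ₁ = 4.9×0.34 = 1.666, λ₂ = 4.9×0.66 = 3.234
Station 1: ρ₁ = 1.666/9.7 = 0.1718, L₁ = ρ₁/(1-ρ₁) = 0.1718/(1-0.1718) = 0.2074
Station 2: ρ₂ = 3.234/9.3 = 0.34774, L₂ = ρ₂/(1-ρ₂) = 0.34774/(1-0.34774) = 0.5331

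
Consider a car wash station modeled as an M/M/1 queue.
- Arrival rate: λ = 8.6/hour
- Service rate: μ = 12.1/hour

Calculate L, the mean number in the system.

ρ = λ/μ = 8.6/12.1 = 0.7107
For M/M/1: L = λ/(μ-λ)
L = 8.6/(12.1-8.6) = 8.6/3.50
L = 2.4571 cars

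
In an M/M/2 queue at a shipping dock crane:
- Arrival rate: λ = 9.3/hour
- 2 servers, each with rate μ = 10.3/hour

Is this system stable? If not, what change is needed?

Stability requires ρ = λ/(cμ) < 1
ρ = 9.3/(2 × 10.3) = 9.3/20.60 = 0.4515
Since 0.4515 < 1, the system is STABLE.
The servers are busy 45.15% of the time.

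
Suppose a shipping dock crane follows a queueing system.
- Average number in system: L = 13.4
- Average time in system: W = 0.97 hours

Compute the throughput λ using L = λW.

Little's Law: L = λW, so λ = L/W
λ = 13.4/0.97 = 13.8144 containers/hour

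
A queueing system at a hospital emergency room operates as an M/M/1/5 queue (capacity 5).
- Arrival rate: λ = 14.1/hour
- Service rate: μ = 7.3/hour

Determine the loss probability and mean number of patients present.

ρ = λ/μ = 14.1/7.3 = 1.9315
P₀ = (1-ρ)/(1-ρ^(K+1)) = (1-1.9315)/(1-1.9315^6) = -0.9315/-50.9240 = 0.01829
P_K = P₀×ρ^K = 0.01829 × 1.9315^5 = 0.01829 × 26.8827 = 0.4917
Blocking probability P_5 = 0.4917 (49.17%)
L = ρ[1 - (K+1)ρ^K + Kρ^(K+1)] / [(1-ρ)(1-ρ^(K+1))]
L = 1.9315 × (1 - 6×26.8827 + 5×51.9240) / ((1 - 1.9315) × (1 - 51.9240)) = 4.0443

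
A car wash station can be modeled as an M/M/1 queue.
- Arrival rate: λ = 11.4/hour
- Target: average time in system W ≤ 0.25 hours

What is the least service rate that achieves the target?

For M/M/1: W = 1/(μ-λ)
Need W ≤ 0.25, so 1/(μ-λ) ≤ 0.25
μ - λ ≥ 1/0.25 = 4.0000
μ ≥ 11.4 + 4.0000 = 15.4000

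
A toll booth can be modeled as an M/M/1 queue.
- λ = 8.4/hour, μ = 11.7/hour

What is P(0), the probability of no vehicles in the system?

ρ = λ/μ = 8.4/11.7 = 0.7179
P(0) = 1 - ρ = 1 - 0.7179 = 0.2821
The server is idle 28.21% of the time.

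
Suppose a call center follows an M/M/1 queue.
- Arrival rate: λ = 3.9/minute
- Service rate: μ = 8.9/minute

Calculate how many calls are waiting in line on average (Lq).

ρ = λ/μ = 3.9/8.9 = 0.4382
For M/M/1: Lq = λ²/(μ(μ-λ))
Lq = 15.21/(8.9 × 5.00)
Lq = 0.3418 calls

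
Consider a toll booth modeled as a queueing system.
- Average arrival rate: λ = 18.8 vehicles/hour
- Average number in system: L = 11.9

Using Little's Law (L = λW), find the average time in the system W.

Little's Law: L = λW, so W = L/λ
W = 11.9/18.8 = 0.6330 hours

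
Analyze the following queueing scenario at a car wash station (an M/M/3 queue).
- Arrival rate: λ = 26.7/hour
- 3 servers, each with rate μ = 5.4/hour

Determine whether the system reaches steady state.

Stability requires ρ = λ/(cμ) < 1
ρ = 26.7/(3 × 5.4) = 26.7/16.20 = 1.6481
Since 1.6481 ≥ 1, the system is UNSTABLE.
Need c > λ/μ = 26.7/5.4 = 4.94.
Minimum servers needed: c = 5.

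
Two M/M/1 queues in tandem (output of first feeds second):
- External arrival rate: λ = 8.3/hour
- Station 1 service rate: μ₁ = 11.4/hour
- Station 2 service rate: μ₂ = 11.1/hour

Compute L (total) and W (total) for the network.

By Jackson's theorem, each station behaves as independent M/M/1.
Station 1: ρ₁ = 8.3/11.4 = 0.7281, L₁ = ρ₁/(1-ρ₁) = λ/(μ₁-λ) = 8.3/3.10 = 2.6774
Station 2: ρ₂ = 8.3/11.1 = 0.7477, L₂ = ρ₂/(1-ρ₂) = λ/(μ₂-λ) = 8.3/2.80 = 2.9643
Total: L = L₁ + L₂ = 2.6774 + 2.9643 = 5.6417
W = L/λ = 5.6417/8.3 = 0.6797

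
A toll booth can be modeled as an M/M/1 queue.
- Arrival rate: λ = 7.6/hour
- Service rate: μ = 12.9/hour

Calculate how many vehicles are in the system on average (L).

ρ = λ/μ = 7.6/12.9 = 0.5891
For M/M/1: L = λ/(μ-λ)
L = 7.6/(12.9-7.6) = 7.6/5.30
L = 1.4340 vehicles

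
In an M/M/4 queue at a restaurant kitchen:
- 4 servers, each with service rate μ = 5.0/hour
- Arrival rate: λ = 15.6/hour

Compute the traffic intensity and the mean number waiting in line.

Traffic intensity: ρ = λ/(cμ) = 15.6/(4×5.0) = 0.7800
Since ρ = 0.7800 < 1, system is stable.
Offered load a = λ/μ = cρ = 15.6/5.0 = 3.1200
P₀ = [ Σₙ₌₀^3 aⁿ/n! + a^4/(4!(1-ρ)) ]⁻¹
Σ = a^0/0! + a^1/1! + a^2/2! + a^3/3! = 1.0000 + 3.1200 + 4.8672 + 5.0619 = 14.0491
a^4/(4!(1-ρ)) = 94.7585/(24 × 0.2200) = 17.9467
P₀ = 1/(14.0491 + 17.9467) = 0.03125
Lq = P₀·a^4·ρ / (4!(1-ρ)²) = 0.031254 × 94.7585 × 0.78000 / (24 × 0.048400) = 1.9887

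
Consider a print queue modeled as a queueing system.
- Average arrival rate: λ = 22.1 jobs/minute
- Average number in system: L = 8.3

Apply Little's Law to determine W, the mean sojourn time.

Little's Law: L = λW, so W = L/λ
W = 8.3/22.1 = 0.3756 minutes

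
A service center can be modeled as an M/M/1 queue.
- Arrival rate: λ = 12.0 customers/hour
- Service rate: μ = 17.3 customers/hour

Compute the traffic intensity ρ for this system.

Server utilization: ρ = λ/μ
ρ = 12.0/17.3 = 0.6936
The server is busy 69.36% of the time.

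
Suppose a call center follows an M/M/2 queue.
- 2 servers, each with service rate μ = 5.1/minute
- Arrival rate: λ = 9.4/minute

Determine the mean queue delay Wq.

Traffic intensity: ρ = λ/(cμ) = 9.4/(2×5.1) = 0.9216
Since ρ = 0.9216 < 1, system is stable.
Offered load a = λ/μ = cρ = 9.4/5.1 = 1.8431
P₀ = [ Σₙ₌₀^1 aⁿ/n! + a^2/(2!(1-ρ)) ]⁻¹
Σ = a^0/0! + a^1/1! = 1.0000 + 1.8431 = 2.8431
a^2/(2!(1-ρ)) = 3.397155/(2 × 0.07843137) = 21.6569
P₀ = 1/(2.8431 + 21.6569) = 0.04082
Lq = P₀·a^2·ρ / (2!(1-ρ)²) = 0.040816 × 3.3972 × 0.92157 / (2 × 0.0061515) = 10.3865
Wq = Lq/λ = 10.3865/9.4 = 1.1049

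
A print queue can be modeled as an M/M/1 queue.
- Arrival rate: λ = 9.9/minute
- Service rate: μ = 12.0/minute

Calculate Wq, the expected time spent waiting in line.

First, compute utilization: ρ = λ/μ = 9.9/12.0 = 0.8250
For M/M/1: Wq = λ/(μ(μ-λ))
Wq = 9.9/(12.0 × (12.0-9.9))
Wq = 9.9/(12.0 × 2.10)
Wq = 0.3929 minutes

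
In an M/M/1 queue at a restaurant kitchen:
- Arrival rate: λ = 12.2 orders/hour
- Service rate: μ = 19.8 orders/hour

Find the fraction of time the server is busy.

Server utilization: ρ = λ/μ
ρ = 12.2/19.8 = 0.6162
The server is busy 61.62% of the time.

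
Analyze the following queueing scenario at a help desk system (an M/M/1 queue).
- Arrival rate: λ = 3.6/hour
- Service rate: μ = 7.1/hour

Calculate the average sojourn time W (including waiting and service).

First, compute utilization: ρ = λ/μ = 3.6/7.1 = 0.5070
For M/M/1: W = 1/(μ-λ)
W = 1/(7.1-3.6) = 1/3.50
W = 0.2857 hours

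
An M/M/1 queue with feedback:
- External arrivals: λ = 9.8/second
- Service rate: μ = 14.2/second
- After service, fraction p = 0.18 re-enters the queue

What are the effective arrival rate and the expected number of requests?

Effective arrival rate: λ_eff = λ/(1-p) = 9.8/(1-0.18) = 9.8/0.82 = 11.95122
ρ = λ_eff/μ = 11.95122/14.2 = 0.841635
L = ρ/(1-ρ) = 0.841635/(1-0.841635) = 5.3145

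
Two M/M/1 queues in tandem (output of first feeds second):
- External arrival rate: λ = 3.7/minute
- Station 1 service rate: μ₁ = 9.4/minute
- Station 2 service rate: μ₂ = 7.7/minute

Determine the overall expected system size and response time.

By Jackson's theorem, each station behaves as independent M/M/1.
Station 1: ρ₁ = 3.7/9.4 = 0.3936, L₁ = ρ₁/(1-ρ₁) = λ/(μ₁-λ) = 3.7/5.70 = 0.6491
Station 2: ρ₂ = 3.7/7.7 = 0.4805, L₂ = ρ₂/(1-ρ₂) = λ/(μ₂-λ) = 3.7/4.00 = 0.9250
Total: L = L₁ + L₂ = 0.6491 + 0.9250 = 1.5741
W = L/λ = 1.5741/3.7 = 0.4254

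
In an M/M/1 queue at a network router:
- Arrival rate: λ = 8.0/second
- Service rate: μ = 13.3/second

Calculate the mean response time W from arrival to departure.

First, compute utilization: ρ = λ/μ = 8.0/13.3 = 0.6015
For M/M/1: W = 1/(μ-λ)
W = 1/(13.3-8.0) = 1/5.30
W = 0.1887 seconds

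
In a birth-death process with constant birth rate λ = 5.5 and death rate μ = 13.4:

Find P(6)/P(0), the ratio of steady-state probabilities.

For constant rates: P(n)/P(0) = (λ/μ)^n
P(6)/P(0) = (5.5/13.4)^6 = 0.41045^6 = 0.004781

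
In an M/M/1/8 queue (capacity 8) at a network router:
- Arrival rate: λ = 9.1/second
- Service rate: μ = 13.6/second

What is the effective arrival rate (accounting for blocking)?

ρ = λ/μ = 9.1/13.6 = 0.66912
P₀ = (1-ρ)/(1-ρ^(K+1)) = (1-0.66912)/(1-0.66912^9) = 0.3309/0.9731 = 0.3400
P_K = P₀×ρ^K = 0.3400 × 0.66912^8 = 0.3400 × 0.04018 = 0.01366
λ_eff = λ(1-P_K) = 9.1 × (1 - 0.01366) = 9.1 × 0.98634 = 8.9757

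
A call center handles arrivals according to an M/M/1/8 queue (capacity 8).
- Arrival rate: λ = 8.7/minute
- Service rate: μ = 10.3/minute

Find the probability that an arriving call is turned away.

ρ = λ/μ = 8.7/10.3 = 0.84466
P₀ = (1-ρ)/(1-ρ^(K+1)) = (1-0.84466)/(1-0.84466^9) = 0.15534/0.78115 = 0.1989
P_K = P₀×ρ^K = 0.19886 × 0.84466^8 = 0.19886 × 0.25909 = 0.05152
Blocking probability = 5.15%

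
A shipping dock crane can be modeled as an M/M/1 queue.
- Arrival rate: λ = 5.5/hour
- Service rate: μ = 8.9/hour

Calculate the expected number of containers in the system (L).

ρ = λ/μ = 5.5/8.9 = 0.6180
For M/M/1: L = λ/(μ-λ)
L = 5.5/(8.9-5.5) = 5.5/3.40
L = 1.6176 containers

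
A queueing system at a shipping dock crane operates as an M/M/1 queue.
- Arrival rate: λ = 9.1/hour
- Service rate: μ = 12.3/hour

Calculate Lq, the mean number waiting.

ρ = λ/μ = 9.1/12.3 = 0.7398
For M/M/1: Lq = λ²/(μ(μ-λ))
Lq = 82.81/(12.3 × 3.20)
Lq = 2.1039 containers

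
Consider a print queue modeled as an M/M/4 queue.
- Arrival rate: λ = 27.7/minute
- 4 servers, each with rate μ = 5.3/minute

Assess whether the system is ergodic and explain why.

Stability requires ρ = λ/(cμ) < 1
ρ = 27.7/(4 × 5.3) = 27.7/21.20 = 1.3066
Since 1.3066 ≥ 1, the system is UNSTABLE.
Need c > λ/μ = 27.7/5.3 = 5.23.
Minimum servers needed: c = 6.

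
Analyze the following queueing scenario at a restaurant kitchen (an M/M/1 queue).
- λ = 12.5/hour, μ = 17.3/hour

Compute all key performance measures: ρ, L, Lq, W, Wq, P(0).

Step 1: ρ = λ/μ = 12.5/17.3 = 0.7225
Step 2: L = λ/(μ-λ) = 12.5/4.80 = 2.6042
Step 3: Lq = λ²/(μ(μ-λ)) = 156.25/(17.3×4.80) = 1.8816
Step 4: W = 1/(μ-λ) = 1/4.80 = 0.208333
Step 5: Wq = λ/(μ(μ-λ)) = 12.5/(17.3×4.80) = 0.1505
Step 6: P(0) = 1-ρ = 0.2775
Verify: L = λW = 12.5×0.208333 = 2.6042 ✔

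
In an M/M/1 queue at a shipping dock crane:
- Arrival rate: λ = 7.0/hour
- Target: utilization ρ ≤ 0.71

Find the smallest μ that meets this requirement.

ρ = λ/μ, so μ = λ/ρ
μ ≥ 7.0/0.71 = 9.8592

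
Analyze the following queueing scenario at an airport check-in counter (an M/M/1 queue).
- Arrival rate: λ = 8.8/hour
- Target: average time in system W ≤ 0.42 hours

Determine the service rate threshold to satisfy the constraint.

For M/M/1: W = 1/(μ-λ)
Need W ≤ 0.42, so 1/(μ-λ) ≤ 0.42
μ - λ ≥ 1/0.42 = 2.3810
μ ≥ 8.8 + 2.3810 = 11.1810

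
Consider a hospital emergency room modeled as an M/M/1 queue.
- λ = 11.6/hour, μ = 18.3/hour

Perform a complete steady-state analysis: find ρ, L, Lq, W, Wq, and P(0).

Step 1: ρ = λ/μ = 11.6/18.3 = 0.6339
Step 2: L = λ/(μ-λ) = 11.6/6.70 = 1.7313
Step 3: Lq = λ²/(μ(μ-λ)) = 134.56/(18.3×6.70) = 1.0975
Step 4: W = 1/(μ-λ) = 1/6.70 = 0.14925
Step 5: Wq = λ/(μ(μ-λ)) = 11.6/(18.3×6.70) = 0.09461
Step 6: P(0) = 1-ρ = 0.3661
Verify: L = λW = 11.6×0.14925 = 1.7313 ✔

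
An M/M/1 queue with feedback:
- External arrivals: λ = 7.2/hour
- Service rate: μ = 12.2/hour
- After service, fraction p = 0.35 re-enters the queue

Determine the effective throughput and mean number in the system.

Effective arrival rate: λ_eff = λ/(1-p) = 7.2/(1-0.35) = 7.2/0.65 = 11.076923
ρ = λ_eff/μ = 11.076923/12.2 = 0.9079445
L = ρ/(1-ρ) = 0.9079445/(1-0.9079445) = 9.8630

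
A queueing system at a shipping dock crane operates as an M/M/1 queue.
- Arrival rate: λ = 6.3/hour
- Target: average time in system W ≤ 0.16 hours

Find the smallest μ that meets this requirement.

For M/M/1: W = 1/(μ-λ)
Need W ≤ 0.16, so 1/(μ-λ) ≤ 0.16
μ - λ ≥ 1/0.16 = 6.2500
μ ≥ 6.3 + 6.2500 = 12.5500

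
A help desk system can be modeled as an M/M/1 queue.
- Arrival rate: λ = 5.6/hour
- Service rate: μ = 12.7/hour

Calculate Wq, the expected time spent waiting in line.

First, compute utilization: ρ = λ/μ = 5.6/12.7 = 0.4409
For M/M/1: Wq = λ/(μ(μ-λ))
Wq = 5.6/(12.7 × (12.7-5.6))
Wq = 5.6/(12.7 × 7.10)
Wq = 0.06210 hours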